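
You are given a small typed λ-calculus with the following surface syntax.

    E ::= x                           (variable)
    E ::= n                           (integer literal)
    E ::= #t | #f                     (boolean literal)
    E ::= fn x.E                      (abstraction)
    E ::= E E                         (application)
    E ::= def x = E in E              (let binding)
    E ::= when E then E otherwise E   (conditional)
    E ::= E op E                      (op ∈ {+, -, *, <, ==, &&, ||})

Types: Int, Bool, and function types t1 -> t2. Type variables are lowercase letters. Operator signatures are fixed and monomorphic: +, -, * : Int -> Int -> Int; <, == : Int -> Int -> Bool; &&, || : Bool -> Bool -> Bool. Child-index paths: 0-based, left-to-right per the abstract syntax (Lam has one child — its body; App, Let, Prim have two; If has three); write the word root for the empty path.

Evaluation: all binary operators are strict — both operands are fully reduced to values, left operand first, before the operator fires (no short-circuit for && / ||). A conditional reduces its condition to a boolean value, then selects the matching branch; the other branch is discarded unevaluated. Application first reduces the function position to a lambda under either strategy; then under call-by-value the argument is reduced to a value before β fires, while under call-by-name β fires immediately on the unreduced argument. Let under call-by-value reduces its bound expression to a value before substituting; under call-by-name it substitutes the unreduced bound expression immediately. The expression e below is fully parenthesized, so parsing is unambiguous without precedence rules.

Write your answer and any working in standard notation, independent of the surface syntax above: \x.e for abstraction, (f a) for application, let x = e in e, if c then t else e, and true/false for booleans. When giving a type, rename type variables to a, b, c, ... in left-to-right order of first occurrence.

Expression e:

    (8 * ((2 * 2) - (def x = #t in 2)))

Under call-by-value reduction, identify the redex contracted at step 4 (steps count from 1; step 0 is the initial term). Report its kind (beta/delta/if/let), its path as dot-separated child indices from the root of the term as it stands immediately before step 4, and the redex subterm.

Answer: delta at root : (8 * 2)

Working:
step 0: (8 * ((2 * 2) - (let x = true in 2)))
step 1: [delta@1.0] (8 * (4 - (let x = true in 2)))
step 2: [let@1.1] (8 * (4 - 2))
step 3: [delta@1] (8 * 2)
step 4: [delta@root] 16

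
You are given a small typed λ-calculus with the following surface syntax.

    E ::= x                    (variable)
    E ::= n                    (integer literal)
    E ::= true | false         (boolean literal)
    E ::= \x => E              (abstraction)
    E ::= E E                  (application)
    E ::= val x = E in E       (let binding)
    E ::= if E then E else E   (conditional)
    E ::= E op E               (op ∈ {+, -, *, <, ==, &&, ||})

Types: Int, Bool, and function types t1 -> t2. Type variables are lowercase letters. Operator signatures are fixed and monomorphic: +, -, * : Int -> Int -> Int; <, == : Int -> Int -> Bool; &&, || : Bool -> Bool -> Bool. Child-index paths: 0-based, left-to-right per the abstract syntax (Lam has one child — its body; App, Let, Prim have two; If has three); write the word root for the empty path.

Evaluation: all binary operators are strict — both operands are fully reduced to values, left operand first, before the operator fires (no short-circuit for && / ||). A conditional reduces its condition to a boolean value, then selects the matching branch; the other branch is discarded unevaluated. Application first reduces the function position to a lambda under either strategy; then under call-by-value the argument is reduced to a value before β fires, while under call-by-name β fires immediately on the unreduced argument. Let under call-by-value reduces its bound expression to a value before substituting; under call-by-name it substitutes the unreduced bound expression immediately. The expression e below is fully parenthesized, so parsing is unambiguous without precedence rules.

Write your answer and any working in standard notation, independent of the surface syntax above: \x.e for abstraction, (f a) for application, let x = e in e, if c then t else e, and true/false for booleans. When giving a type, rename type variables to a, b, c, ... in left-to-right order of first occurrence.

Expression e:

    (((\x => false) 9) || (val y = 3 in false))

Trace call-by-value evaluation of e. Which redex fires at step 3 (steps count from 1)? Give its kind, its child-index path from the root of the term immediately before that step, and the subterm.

Trace:
step 0: (((\x.false) 9) || (let y = 3 in false))
step 1: [beta@0] (false || (let y = 3 in false))
step 2: [let@1] (false || false)
step 3: [delta@root] false

Answer: delta at root : (false || false)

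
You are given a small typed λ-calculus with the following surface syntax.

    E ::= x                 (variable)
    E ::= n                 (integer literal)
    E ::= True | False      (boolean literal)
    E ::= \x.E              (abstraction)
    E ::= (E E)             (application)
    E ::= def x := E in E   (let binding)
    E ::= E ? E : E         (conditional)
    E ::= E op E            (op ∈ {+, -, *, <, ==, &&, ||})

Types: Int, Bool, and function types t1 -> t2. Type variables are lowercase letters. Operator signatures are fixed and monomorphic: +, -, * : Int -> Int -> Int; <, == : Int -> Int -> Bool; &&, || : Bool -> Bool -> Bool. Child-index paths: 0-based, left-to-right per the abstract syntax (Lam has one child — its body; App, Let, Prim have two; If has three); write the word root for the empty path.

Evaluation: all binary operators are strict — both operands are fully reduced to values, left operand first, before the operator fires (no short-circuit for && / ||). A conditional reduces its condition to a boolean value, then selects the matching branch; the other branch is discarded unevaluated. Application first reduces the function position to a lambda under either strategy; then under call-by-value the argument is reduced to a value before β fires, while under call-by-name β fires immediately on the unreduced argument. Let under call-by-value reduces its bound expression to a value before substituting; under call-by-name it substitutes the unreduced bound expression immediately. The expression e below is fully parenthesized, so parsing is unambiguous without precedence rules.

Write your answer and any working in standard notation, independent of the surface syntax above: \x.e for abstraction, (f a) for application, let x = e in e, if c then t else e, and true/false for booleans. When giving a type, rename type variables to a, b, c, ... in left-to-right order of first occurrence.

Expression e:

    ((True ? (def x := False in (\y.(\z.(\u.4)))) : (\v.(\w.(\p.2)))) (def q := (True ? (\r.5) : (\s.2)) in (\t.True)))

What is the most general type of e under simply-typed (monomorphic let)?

Derivation:
  unify Bool ~ Bool
let x : Bool
\u._ : c -> Int
\z._ : b -> c -> Int
\y._ : a -> b -> c -> Int
\p._ : f -> Int
\w._ : e -> f -> Int
\v._ : d -> e -> f -> Int
  unify a -> b -> c -> Int ~ d -> e -> f -> Int
  unify a ~ d
  unify b -> c -> Int ~ e -> f -> Int
  unify b ~ e
  unify c -> Int ~ f -> Int
  unify c ~ f
  unify Int ~ Int
  unify Bool ~ Bool
\r._ : g -> Int
\s._ : h -> Int
  unify g -> Int ~ h -> Int
  unify g ~ h
  unify Int ~ Int
let q : h -> Int
\t._ : i -> Bool
  unify d -> e -> f -> Int ~ (i -> Bool) -> j
  unify d ~ i -> Bool
  unify e -> f -> Int ~ j
_ _ : e -> f -> Int

Answer: a -> b -> Int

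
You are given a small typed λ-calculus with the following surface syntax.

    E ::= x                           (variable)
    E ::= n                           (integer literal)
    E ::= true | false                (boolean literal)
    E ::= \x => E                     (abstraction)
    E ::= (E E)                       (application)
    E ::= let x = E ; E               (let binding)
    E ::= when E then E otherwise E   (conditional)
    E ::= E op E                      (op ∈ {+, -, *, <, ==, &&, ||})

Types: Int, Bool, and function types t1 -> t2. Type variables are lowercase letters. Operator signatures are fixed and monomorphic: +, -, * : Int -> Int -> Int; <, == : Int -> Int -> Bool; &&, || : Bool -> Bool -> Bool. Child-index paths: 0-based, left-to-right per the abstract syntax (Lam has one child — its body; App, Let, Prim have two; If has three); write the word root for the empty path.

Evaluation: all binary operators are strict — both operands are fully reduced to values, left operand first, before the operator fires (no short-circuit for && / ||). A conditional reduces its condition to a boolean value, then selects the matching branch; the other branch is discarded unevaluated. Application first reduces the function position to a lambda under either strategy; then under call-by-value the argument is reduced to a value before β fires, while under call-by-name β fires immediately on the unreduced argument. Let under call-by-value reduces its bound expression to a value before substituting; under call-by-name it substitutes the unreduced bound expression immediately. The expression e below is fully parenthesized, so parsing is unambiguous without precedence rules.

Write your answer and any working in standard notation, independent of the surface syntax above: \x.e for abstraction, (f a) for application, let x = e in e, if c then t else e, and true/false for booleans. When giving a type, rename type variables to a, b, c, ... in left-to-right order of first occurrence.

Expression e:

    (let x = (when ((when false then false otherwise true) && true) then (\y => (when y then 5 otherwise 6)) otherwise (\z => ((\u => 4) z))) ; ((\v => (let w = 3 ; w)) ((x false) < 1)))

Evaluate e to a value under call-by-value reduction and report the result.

Answer: 3

Derivation:
step 0: (let x = (if ((if false then false else true) && true) then (\y.(if y then 5 else 6)) else (\z.((\u.4) z))) in ((\v.(let w = 3 in w)) ((x false) < 1)))
step 1: [if@0.0.0] (let x = (if (true && true) then (\y.(if y then 5 else 6)) else (\z.((\u.4) z))) in ((\v.(let w = 3 in w)) ((x false) < 1)))
step 2: [delta@0.0] (let x = (if true then (\y.(if y then 5 else 6)) else (\z.((\u.4) z))) in ((\v.(let w = 3 in w)) ((x false) < 1)))
step 3: [if@0] (let x = (\y.(if y then 5 else 6)) in ((\v.(let w = 3 in w)) ((x false) < 1)))
step 4: [let@root] ((\v.(let w = 3 in w)) (((\y.(if y then 5 else 6)) false) < 1))
step 5: [beta@1.0] ((\v.(let w = 3 in w)) ((if false then 5 else 6) < 1))
step 6: [if@1.0] ((\v.(let w = 3 in w)) (6 < 1))
step 7: [delta@1] ((\v.(let w = 3 in w)) false)
step 8: [beta@root] (let w = 3 in w)
step 9: [let@root] 3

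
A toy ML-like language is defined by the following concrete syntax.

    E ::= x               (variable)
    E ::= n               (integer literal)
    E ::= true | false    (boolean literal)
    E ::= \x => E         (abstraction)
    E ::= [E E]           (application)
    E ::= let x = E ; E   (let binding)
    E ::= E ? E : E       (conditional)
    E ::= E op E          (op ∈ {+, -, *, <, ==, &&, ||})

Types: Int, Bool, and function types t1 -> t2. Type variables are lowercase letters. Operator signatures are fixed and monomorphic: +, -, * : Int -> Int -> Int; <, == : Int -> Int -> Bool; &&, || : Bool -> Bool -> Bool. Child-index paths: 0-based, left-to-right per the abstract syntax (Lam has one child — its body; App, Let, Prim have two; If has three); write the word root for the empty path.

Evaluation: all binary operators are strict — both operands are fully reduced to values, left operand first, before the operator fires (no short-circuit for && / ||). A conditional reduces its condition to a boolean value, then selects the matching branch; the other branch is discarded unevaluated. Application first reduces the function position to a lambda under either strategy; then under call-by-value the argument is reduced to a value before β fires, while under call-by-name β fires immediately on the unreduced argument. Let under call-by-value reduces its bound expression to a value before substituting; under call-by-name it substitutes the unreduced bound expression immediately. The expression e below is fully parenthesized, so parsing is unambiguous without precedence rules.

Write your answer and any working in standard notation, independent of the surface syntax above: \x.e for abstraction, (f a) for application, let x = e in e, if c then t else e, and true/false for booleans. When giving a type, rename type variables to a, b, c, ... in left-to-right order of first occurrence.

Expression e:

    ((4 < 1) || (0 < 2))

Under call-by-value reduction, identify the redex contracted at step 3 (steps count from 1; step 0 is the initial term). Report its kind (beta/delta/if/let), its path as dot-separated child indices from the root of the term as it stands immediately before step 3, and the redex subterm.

Working:
step 0: ((4 < 1) || (0 < 2))
step 1: [delta@0] (false || (0 < 2))
step 2: [delta@1] (false || true)
step 3: [delta@root] true

Answer: delta at root : (false || true)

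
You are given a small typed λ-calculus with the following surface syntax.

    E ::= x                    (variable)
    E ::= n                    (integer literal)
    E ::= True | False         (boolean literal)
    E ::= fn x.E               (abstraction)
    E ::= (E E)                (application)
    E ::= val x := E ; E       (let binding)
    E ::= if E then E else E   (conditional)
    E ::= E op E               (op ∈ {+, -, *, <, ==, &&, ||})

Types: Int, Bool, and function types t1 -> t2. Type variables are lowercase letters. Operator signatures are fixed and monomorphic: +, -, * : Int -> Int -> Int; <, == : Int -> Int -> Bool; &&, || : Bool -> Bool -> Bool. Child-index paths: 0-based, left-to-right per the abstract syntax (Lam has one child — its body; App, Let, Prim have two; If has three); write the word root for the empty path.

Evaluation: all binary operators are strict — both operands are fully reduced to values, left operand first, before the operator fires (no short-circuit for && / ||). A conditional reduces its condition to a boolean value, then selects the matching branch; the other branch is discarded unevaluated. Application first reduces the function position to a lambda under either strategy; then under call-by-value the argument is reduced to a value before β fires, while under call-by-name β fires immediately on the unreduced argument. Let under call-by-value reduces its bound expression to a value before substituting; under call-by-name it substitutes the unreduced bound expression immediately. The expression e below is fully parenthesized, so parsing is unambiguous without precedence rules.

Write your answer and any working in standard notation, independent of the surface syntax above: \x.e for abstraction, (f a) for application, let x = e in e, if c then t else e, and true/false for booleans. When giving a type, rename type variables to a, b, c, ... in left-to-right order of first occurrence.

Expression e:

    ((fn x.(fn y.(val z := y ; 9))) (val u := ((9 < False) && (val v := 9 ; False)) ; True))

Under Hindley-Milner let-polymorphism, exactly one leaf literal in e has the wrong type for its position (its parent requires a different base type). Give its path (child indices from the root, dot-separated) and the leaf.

Answer: 1.0.0.1 : false

Trace:
y : b
let z : b
\y._ : b -> Int
\x._ : a -> b -> Int
  unify Int ~ Int
  unify Bool ~ Int
  FAIL: mismatch Bool ~ Int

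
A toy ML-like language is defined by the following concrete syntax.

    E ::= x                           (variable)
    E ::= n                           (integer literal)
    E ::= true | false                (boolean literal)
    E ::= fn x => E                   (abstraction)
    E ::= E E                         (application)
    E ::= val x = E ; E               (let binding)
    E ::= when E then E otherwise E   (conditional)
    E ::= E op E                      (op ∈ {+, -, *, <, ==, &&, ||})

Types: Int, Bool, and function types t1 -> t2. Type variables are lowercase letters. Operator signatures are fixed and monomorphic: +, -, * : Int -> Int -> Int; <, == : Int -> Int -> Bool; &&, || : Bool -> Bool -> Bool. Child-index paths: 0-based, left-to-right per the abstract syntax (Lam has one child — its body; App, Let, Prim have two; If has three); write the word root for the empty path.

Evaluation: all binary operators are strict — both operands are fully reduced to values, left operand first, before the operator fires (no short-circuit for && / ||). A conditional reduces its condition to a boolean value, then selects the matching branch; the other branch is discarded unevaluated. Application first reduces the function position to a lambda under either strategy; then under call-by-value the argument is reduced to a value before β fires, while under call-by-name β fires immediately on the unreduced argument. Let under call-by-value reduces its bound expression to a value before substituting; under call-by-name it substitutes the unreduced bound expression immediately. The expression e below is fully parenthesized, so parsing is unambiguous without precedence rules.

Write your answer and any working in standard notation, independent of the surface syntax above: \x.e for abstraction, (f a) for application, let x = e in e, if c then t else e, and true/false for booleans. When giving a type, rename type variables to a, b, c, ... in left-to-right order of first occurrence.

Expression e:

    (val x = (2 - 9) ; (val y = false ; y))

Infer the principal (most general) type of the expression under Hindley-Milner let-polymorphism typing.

Derivation:
  unify Int ~ Int
  unify Int ~ Int
let x : Int
let y : Bool
y : Bool

Answer: Bool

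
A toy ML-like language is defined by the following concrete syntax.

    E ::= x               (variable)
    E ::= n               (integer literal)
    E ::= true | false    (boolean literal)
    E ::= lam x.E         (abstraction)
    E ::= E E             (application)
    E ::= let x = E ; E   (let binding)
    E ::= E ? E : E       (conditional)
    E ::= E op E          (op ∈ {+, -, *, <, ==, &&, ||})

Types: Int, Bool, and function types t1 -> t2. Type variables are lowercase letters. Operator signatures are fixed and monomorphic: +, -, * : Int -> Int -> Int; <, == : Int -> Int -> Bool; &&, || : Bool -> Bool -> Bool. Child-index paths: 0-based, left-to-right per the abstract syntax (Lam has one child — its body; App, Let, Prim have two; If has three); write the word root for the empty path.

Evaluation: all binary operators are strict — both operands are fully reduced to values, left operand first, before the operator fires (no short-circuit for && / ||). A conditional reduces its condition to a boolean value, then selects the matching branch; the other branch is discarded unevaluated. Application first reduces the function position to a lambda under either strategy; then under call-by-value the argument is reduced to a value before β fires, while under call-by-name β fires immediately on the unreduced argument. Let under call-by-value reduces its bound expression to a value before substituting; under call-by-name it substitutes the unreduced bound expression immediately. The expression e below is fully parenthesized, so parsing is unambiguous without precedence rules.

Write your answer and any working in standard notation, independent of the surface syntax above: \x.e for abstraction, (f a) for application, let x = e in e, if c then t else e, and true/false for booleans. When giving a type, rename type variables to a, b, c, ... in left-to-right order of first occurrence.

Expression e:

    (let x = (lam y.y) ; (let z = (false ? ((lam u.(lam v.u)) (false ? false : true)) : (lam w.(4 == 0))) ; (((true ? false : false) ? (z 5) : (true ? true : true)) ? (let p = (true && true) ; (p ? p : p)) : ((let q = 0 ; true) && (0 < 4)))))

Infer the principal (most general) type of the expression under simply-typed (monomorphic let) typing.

Derivation:
y : a
\y._ : a -> a
let x : a -> a
  unify Bool ~ Bool
u : b
\v._ : c -> b
\u._ : b -> c -> b
  unify Bool ~ Bool
  unify Bool ~ Bool
  unify b -> c -> b ~ Bool -> d
  unify b ~ Bool
  unify c -> Bool ~ d
_ _ : c -> Bool
  unify Int ~ Int
  unify Int ~ Int
\w._ : e -> Bool
  unify c -> Bool ~ e -> Bool
  unify c ~ e
  unify Bool ~ Bool
let z : e -> Bool
  unify Bool ~ Bool
  unify Bool ~ Bool
  unify Bool ~ Bool
z : e -> Bool
  unify e -> Bool ~ Int -> f
  unify e ~ Int
  unify Bool ~ f
_ _ : Bool
  unify Bool ~ Bool
  unify Bool ~ Bool
  unify Bool ~ Bool
  unify Bool ~ Bool
  unify Bool ~ Bool
  unify Bool ~ Bool
let p : Bool
p : Bool
  unify Bool ~ Bool
p : Bool
p : Bool
  unify Bool ~ Bool
let q : Int
  unify Bool ~ Bool
  unify Int ~ Int
  unify Int ~ Int
  unify Bool ~ Bool
  unify Bool ~ Bool

Answer: Bool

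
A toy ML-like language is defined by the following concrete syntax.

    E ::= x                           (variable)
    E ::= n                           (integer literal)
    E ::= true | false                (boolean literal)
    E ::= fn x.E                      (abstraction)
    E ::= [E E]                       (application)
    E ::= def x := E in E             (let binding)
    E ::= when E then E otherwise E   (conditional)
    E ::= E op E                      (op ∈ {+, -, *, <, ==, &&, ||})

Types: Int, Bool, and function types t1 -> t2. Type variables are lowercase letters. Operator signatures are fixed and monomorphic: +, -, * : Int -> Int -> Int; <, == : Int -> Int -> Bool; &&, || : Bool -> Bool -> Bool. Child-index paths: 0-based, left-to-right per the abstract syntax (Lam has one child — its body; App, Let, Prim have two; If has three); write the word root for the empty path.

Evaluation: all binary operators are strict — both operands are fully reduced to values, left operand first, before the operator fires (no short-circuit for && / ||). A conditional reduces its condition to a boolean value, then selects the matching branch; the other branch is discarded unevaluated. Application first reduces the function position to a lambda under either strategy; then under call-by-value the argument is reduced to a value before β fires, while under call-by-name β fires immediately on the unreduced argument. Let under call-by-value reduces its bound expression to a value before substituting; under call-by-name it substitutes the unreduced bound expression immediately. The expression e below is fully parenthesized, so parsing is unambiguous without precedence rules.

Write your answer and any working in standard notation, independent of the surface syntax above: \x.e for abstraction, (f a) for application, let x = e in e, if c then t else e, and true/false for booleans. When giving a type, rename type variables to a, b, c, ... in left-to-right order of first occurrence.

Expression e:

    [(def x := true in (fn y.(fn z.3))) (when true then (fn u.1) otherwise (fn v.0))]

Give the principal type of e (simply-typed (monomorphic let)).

Answer: a -> Int

Trace:
let x : Bool
\z._ : b -> Int
\y._ : a -> b -> Int
  unify Bool ~ Bool
\u._ : c -> Int
\v._ : d -> Int
  unify c -> Int ~ d -> Int
  unify c ~ d
  unify Int ~ Int
  unify a -> b -> Int ~ (d -> Int) -> e
  unify a ~ d -> Int
  unify b -> Int ~ e
_ _ : b -> Int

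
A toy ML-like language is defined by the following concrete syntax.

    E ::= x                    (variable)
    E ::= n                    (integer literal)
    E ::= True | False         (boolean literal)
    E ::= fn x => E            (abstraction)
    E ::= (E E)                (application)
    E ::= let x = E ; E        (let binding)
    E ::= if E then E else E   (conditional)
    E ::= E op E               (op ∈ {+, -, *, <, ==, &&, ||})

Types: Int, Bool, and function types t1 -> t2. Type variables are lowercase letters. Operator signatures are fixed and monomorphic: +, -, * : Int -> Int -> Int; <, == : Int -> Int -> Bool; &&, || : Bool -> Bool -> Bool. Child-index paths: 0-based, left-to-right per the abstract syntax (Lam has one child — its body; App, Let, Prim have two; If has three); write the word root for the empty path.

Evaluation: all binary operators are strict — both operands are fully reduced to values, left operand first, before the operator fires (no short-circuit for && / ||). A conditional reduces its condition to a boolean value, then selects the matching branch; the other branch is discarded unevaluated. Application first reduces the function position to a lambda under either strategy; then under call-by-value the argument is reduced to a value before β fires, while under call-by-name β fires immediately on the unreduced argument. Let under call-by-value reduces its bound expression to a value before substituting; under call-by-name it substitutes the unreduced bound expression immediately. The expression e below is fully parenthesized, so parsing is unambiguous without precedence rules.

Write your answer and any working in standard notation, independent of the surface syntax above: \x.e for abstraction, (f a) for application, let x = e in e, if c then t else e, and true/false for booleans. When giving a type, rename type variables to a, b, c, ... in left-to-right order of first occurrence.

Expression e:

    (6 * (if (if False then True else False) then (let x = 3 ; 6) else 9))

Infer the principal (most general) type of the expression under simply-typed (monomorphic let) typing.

Answer: Int

Trace:
  unify Int ~ Int
  unify Bool ~ Bool
  unify Bool ~ Bool
  unify Bool ~ Bool
let x : Int
  unify Int ~ Int
  unify Int ~ Int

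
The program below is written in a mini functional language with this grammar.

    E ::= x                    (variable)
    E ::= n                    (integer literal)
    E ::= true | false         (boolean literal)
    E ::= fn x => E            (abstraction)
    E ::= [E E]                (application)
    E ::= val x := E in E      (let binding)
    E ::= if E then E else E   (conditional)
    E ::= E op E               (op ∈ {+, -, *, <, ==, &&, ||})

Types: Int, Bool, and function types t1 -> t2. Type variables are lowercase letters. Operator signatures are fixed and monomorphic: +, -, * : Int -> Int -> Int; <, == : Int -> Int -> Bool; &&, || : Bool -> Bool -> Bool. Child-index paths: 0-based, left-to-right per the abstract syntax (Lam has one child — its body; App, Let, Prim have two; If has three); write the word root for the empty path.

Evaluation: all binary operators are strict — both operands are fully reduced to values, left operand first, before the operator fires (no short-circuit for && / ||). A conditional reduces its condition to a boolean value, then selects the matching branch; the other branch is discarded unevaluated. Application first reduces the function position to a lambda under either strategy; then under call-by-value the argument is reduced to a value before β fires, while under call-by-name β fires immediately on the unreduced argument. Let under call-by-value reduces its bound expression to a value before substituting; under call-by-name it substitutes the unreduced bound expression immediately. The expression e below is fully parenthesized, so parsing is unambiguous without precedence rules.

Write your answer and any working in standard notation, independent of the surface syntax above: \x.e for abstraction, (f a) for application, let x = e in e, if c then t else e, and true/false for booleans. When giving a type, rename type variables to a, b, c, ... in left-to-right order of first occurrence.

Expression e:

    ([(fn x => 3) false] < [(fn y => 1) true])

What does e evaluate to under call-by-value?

Answer: false

Trace:
step 0: (((\x.3) false) < ((\y.1) true))
step 1: [beta@0] (3 < ((\y.1) true))
step 2: [beta@1] (3 < 1)
step 3: [delta@root] false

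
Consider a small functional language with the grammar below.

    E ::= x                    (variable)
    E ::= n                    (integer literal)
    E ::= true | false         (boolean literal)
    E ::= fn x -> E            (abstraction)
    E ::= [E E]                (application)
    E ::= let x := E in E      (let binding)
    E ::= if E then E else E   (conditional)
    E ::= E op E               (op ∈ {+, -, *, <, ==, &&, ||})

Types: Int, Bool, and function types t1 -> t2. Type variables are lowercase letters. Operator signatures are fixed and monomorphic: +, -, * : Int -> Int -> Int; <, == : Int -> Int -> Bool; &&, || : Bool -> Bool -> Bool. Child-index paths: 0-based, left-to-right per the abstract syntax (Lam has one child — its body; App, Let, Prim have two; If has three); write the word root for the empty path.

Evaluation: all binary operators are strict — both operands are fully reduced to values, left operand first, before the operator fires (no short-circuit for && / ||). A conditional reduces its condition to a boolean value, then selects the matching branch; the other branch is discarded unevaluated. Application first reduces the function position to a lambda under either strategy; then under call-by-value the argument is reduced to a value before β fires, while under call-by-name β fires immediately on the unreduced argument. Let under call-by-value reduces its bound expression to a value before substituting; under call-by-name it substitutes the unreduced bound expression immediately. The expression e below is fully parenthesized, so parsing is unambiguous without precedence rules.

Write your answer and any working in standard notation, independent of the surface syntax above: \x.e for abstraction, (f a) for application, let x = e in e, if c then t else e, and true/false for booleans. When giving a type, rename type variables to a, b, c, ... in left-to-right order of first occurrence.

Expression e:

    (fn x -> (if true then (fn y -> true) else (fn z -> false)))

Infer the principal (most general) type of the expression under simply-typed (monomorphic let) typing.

Derivation:
  unify Bool ~ Bool
\y._ : b -> Bool
\z._ : c -> Bool
  unify b -> Bool ~ c -> Bool
  unify b ~ c
  unify Bool ~ Bool
\x._ : a -> c -> Bool

Answer: a -> b -> Bool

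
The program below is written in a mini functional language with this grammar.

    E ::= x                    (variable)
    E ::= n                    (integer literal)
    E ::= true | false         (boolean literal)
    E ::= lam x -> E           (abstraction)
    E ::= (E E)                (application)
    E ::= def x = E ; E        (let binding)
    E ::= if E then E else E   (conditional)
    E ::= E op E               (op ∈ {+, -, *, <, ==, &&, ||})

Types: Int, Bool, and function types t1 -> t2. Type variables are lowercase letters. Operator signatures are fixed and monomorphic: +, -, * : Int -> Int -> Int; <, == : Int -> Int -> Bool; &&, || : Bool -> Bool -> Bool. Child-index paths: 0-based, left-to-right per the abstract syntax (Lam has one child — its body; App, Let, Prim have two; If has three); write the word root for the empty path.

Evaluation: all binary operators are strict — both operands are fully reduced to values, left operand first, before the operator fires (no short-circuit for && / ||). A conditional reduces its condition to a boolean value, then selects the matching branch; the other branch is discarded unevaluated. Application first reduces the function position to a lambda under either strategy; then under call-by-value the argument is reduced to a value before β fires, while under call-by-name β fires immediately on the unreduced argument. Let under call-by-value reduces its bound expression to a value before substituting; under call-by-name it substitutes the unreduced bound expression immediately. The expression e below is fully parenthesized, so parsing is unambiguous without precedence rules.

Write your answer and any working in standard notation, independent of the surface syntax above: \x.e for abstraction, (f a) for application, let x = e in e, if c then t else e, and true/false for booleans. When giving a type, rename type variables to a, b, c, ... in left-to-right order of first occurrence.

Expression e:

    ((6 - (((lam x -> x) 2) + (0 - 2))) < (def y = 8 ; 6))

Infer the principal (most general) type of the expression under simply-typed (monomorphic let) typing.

Derivation:
  unify Int ~ Int
x : a
\x._ : a -> a
  unify a -> a ~ Int -> b
  unify a ~ Int
  unify Int ~ b
_ _ : Int
  unify Int ~ Int
  unify Int ~ Int
  unify Int ~ Int
  unify Int ~ Int
  unify Int ~ Int
  unify Int ~ Int
let y : Int
  unify Int ~ Int

Answer: Bool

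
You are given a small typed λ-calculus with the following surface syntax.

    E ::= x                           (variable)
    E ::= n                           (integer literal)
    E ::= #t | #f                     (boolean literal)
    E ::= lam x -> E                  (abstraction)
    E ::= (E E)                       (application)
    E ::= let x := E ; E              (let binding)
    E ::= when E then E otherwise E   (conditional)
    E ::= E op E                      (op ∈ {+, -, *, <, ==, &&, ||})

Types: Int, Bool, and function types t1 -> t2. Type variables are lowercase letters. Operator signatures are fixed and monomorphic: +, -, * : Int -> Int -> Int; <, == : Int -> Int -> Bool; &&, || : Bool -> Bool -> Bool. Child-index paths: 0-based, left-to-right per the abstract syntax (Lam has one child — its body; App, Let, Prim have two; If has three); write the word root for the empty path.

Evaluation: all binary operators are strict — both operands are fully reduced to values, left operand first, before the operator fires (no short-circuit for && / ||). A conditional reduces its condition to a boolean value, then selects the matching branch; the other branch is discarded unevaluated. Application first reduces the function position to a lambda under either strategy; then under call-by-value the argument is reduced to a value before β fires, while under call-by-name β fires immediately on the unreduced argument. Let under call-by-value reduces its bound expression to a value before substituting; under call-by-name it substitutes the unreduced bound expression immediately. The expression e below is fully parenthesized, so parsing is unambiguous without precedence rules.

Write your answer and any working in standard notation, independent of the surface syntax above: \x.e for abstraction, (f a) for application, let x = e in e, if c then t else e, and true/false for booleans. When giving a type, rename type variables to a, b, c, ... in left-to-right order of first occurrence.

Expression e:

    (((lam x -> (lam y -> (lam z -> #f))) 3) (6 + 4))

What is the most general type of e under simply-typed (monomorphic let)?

Trace:
\z._ : c -> Bool
\y._ : b -> c -> Bool
\x._ : a -> b -> c -> Bool
  unify a -> b -> c -> Bool ~ Int -> d
  unify a ~ Int
  unify b -> c -> Bool ~ d
_ _ : b -> c -> Bool
  unify Int ~ Int
  unify Int ~ Int
  unify b -> c -> Bool ~ Int -> e
  unify b ~ Int
  unify c -> Bool ~ e
_ _ : c -> Bool

Answer: a -> Bool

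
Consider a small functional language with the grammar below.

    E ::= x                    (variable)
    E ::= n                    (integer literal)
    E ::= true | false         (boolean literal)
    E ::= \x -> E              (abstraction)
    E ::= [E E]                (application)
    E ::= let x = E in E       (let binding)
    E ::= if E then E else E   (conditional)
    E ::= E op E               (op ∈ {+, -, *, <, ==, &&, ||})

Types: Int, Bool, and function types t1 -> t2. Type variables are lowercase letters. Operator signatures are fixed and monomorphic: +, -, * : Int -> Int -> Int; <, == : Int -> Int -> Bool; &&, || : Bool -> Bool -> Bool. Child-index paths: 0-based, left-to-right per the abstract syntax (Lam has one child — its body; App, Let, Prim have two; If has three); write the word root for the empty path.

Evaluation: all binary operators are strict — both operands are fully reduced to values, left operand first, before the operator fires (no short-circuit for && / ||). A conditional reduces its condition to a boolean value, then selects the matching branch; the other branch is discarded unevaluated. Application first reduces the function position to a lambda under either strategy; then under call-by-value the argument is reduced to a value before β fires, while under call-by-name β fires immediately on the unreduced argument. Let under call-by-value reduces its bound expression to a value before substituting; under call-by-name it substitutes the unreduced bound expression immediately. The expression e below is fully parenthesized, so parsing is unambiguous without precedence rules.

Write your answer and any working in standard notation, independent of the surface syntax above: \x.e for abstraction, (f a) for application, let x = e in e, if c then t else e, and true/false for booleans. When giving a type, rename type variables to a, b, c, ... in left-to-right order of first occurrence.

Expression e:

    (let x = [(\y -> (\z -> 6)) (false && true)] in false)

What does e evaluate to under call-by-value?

Working:
step 0: (let x = ((\y.(\z.6)) (false && true)) in false)
step 1: [delta@0.1] (let x = ((\y.(\z.6)) false) in false)
step 2: [beta@0] (let x = (\z.6) in false)
step 3: [let@root] false

Answer: false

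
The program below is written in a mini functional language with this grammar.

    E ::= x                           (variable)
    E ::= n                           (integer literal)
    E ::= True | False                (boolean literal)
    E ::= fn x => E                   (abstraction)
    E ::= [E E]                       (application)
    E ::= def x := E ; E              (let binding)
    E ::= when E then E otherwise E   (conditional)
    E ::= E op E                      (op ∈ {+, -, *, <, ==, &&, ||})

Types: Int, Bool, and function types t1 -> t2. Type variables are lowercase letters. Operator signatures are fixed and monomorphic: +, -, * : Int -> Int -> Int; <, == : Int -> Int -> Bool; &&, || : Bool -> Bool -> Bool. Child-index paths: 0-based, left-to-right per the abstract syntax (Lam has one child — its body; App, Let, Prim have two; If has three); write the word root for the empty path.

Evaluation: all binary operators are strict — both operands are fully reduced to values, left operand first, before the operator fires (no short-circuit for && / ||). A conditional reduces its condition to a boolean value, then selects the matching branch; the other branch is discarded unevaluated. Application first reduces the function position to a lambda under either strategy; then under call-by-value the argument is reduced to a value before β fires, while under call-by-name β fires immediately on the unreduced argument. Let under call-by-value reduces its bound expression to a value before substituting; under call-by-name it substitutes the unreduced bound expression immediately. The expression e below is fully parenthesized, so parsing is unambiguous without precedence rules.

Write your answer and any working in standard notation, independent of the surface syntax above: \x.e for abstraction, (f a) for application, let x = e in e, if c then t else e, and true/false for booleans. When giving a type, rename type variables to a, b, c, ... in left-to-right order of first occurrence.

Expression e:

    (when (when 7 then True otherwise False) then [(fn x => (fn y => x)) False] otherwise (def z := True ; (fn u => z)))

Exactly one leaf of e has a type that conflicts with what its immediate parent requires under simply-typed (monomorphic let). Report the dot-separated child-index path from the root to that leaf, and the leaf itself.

Answer: 0.0 : 7

Derivation:
  unify Int ~ Bool
  FAIL: mismatch Int ~ Bool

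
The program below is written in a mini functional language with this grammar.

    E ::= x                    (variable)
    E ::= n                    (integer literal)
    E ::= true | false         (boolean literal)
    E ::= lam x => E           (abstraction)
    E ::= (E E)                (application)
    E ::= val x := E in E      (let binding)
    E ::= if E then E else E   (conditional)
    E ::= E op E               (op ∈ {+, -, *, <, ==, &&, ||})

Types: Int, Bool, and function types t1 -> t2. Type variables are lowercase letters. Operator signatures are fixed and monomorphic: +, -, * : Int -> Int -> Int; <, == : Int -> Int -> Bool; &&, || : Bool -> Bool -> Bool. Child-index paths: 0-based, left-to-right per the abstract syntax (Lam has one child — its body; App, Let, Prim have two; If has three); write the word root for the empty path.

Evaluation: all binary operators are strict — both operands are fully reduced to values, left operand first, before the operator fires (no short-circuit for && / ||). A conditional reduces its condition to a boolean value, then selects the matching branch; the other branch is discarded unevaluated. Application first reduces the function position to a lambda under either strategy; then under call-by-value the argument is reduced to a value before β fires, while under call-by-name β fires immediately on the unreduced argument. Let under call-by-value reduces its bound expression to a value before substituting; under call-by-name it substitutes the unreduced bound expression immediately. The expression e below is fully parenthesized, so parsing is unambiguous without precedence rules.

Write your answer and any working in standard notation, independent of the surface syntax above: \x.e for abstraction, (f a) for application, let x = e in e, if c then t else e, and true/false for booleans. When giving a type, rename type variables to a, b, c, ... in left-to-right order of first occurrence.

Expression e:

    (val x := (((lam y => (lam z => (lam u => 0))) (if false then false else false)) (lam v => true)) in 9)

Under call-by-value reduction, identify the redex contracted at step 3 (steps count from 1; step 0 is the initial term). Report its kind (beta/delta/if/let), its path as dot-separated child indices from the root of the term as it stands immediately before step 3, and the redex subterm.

Answer: beta at 0 : ((\z.(\u.0)) (\v.true))

Derivation:
step 0: (let x = (((\y.(\z.(\u.0))) (if false then false else false)) (\v.true)) in 9)
step 1: [if@0.0.1] (let x = (((\y.(\z.(\u.0))) false) (\v.true)) in 9)
step 2: [beta@0.0] (let x = ((\z.(\u.0)) (\v.true)) in 9)
step 3: [beta@0] (let x = (\u.0) in 9)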